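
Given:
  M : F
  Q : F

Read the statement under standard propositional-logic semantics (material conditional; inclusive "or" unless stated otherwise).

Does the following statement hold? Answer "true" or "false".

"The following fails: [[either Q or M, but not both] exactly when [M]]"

false

Parsed as ¬((Q ⊕ M) ↔ M)

Q ⊕ M = F ⊕ F = F
(Q ⊕ M) ↔ M = F ↔ F = T
¬((Q ⊕ M) ↔ M) = ¬T = F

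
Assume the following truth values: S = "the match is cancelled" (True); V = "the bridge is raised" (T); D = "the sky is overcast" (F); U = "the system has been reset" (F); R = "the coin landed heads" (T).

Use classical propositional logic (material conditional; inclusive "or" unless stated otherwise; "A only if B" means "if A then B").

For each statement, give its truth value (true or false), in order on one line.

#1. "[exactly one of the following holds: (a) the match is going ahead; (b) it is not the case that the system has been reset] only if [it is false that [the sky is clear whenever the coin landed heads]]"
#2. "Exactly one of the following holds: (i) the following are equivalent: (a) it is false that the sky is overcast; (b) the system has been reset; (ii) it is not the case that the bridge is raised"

#1: Formalization: (~S xor ~U) -> ~(R -> ~D)

~S = ~T = F
~U = ~F = T
~S xor ~U = F xor T = T
~D = ~F = T
R -> ~D = T -> T = T
~(R -> ~D) = ~T = F
(~S xor ~U) -> ~(R -> ~D) = T -> F = F
So #1 is false.

#2: This is (~D <-> U) xor ~V.

~D = ~F = T
~D <-> U = T <-> F = F
~V = ~T = F
(~D <-> U) xor ~V = F xor F = F
Hence #2 is false.

#1 false, #2 false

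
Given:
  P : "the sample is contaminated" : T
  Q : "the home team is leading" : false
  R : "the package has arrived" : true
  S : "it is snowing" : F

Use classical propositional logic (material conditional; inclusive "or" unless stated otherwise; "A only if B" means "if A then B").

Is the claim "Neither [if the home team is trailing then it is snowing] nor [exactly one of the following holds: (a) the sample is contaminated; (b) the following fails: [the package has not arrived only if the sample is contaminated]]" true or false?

The statement is false.

This is (not Q -> S) nor (P xor not (not R -> P)).

not Q = not False = True
not Q -> S = True -> False = False
not R = not True = False
not R -> P = False -> True = True
not (not R -> P) = not True = False
P xor not (not R -> P) = True xor False = True
(not Q -> S) nor (P xor not (not R -> P)) = False nor True = False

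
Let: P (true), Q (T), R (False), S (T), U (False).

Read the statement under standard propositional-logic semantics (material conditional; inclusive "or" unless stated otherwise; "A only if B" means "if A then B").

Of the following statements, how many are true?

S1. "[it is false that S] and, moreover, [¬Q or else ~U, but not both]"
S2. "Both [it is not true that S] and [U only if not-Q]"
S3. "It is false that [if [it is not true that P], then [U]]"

S1: In symbols: not S and (not Q xor not U)

not S = not True = False
not Q = not True = False
not U = not False = True
not Q xor not U = False xor True = True
not S and (not Q xor not U) = False and True = False
Hence S1 is false.

S2: Formalization: not S and (U -> not Q)

not S = not True = False
not Q = not True = False
U -> not Q = False -> False = True
not S and (U -> not Q) = False and True = False
So S2 is false.

S3: In symbols: not (not P -> U)

not P = not True = False
not P -> U = False -> False = True
not (not P -> U) = not True = False
So S3 is false.

True statements: 0 (none).

0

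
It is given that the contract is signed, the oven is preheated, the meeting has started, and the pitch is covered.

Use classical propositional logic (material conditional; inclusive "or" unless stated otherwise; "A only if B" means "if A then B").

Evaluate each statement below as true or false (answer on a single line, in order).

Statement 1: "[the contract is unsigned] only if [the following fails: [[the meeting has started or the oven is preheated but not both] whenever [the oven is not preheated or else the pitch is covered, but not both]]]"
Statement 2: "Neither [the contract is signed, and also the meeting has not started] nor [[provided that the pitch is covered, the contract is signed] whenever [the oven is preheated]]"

Statement 1 T; Statement 2 F

Let P = "the contract is signed" (True), Q = "the oven is preheated" (True), S = "the pitch is covered" (True), R = "the meeting has started" (True).

Statement 1: Parsed as not P -> not ((not Q xor S) -> (R xor Q))

not P = not True = False
not Q = not True = False
not Q xor S = False xor True = True
R xor Q = True xor True = False
(not Q xor S) -> (R xor Q) = True -> False = False
not ((not Q xor S) -> (R xor Q)) = not False = True
not P -> not ((not Q xor S) -> (R xor Q)) = False -> True = True
So Statement 1 is true.

Statement 2: Parsed as (P and not R) nor (Q -> (S -> P))

not R = not True = False
P and not R = True and False = False
S -> P = True -> True = True
Q -> (S -> P) = True -> True = True
(P and not R) nor (Q -> (S -> P)) = False nor True = False
Thus Statement 2 is false.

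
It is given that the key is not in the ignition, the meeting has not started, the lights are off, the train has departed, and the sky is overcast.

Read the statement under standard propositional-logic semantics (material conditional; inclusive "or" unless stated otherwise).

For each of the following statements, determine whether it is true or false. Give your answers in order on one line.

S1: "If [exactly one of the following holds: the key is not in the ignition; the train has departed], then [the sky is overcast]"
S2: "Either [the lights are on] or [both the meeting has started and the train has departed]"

S1 True / S2 False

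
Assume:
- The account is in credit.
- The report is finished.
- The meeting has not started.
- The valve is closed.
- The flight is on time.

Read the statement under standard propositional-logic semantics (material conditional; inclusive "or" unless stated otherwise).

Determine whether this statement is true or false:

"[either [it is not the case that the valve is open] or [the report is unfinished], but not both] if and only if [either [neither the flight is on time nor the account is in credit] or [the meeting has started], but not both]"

False.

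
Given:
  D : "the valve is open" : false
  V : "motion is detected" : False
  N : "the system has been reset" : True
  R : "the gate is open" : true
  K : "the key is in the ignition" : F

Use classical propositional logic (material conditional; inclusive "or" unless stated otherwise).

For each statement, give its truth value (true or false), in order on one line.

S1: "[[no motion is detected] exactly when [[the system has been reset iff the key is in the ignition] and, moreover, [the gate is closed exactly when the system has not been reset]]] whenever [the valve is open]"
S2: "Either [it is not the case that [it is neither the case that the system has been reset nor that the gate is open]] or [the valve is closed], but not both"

S1 T, S2 F

S1: Formalization: D -> (~V <-> ((N <-> K) & (~R <-> ~N)))

~V = ~F = T
N <-> K = T <-> F = F
~R = ~T = F
~N = ~T = F
~R <-> ~N = F <-> F = T
(N <-> K) & (~R <-> ~N) = F & T = F
~V <-> ((N <-> K) & (~R <-> ~N)) = T <-> F = F
D -> (~V <-> ((N <-> K) & (~R <-> ~N))) = F -> F = T
Thus S1 is true.

S2: In symbols: ~(N nor R) xor ~D

N nor R = T nor T = F
~(N nor R) = ~F = T
~D = ~F = T
~(N nor R) xor ~D = T xor T = F
Hence S2 is false.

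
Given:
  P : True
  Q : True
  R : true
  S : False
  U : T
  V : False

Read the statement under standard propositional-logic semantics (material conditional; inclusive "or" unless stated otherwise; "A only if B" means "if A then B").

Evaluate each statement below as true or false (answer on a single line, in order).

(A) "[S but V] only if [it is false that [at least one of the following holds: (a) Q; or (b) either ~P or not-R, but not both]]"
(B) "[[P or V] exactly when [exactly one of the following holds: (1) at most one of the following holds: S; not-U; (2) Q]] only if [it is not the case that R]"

(A): This is (S & V) -> ~(Q | (~P xor ~R)).

S & V = F & F = F
~P = ~T = F
~R = ~T = F
~P xor ~R = F xor F = F
Q | (~P xor ~R) = T | F = T
~(Q | (~P xor ~R)) = ~T = F
(S & V) -> ~(Q | (~P xor ~R)) = F -> F = T
Thus (A) is true.

(B): In symbols: ((P | V) <-> ((S nand ~U) xor Q)) -> ~R

P | V = T | F = T
~U = ~T = F
S nand ~U = F nand F = T
(S nand ~U) xor Q = T xor T = F
(P | V) <-> ((S nand ~U) xor Q) = T <-> F = F
~R = ~T = F
((P | V) <-> ((S nand ~U) xor Q)) -> ~R = F -> F = T
Thus (B) is true.

(A) true, (B) true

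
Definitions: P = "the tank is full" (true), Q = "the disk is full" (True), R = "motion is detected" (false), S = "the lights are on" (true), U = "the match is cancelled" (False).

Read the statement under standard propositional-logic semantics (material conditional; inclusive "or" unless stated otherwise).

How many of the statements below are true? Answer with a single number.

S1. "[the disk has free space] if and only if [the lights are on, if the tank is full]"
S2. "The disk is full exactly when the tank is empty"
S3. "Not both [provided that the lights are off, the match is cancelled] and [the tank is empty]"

S1: Formalization: ~Q <-> (P -> S)

~Q = ~T = F
P -> S = T -> T = T
~Q <-> (P -> S) = F <-> T = F
Thus S1 is false.

S2: Formalization: Q <-> ~P

~P = ~T = F
Q <-> ~P = T <-> F = F
Hence S2 is false.

S3: Formalization: (~S -> U) nand ~P

~S = ~T = F
~S -> U = F -> F = T
~P = ~T = F
(~S -> U) nand ~P = T nand F = T
Thus S3 is true.

Count: 1.

1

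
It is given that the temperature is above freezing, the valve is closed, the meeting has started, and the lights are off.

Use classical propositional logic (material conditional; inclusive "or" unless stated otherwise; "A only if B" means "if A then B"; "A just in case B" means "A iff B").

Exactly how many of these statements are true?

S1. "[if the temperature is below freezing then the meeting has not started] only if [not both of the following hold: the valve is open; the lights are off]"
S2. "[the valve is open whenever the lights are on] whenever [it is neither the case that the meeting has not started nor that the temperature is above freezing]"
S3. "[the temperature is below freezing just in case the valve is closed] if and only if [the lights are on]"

3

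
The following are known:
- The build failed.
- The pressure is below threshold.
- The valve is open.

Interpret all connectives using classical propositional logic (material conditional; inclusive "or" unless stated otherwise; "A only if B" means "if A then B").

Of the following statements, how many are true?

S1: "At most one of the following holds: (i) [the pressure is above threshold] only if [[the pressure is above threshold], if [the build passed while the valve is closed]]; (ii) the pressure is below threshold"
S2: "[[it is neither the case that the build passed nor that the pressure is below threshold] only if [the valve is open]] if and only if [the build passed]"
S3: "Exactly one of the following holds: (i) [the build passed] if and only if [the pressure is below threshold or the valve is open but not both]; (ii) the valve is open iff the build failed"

Let Q = "the pressure is above threshold" (F), P = "the build passed" (F), R = "the valve is open" (T).

S1: Parsed as (Q → ((P ∧ ¬R) → Q)) ↑ ¬Q

¬R = ¬T = F
P ∧ ¬R = F ∧ F = F
(P ∧ ¬R) → Q = F → F = T
Q → ((P ∧ ¬R) → Q) = F → T = T
¬Q = ¬F = T
(Q → ((P ∧ ¬R) → Q)) ↑ ¬Q = T ↑ T = F
Hence S1 is false.

S2: Formalization: ((P ↓ ¬Q) → R) ↔ P

¬Q = ¬F = T
P ↓ ¬Q = F ↓ T = F
(P ↓ ¬Q) → R = F → T = T
((P ↓ ¬Q) → R) ↔ P = T ↔ F = F
So S2 is false.

S3: In symbols: (P ↔ (¬Q ⊕ R)) ⊕ (R ↔ ¬P)

¬Q = ¬F = T
¬Q ⊕ R = T ⊕ T = F
P ↔ (¬Q ⊕ R) = F ↔ F = T
¬P = ¬F = T
R ↔ ¬P = T ↔ T = T
(P ↔ (¬Q ⊕ R)) ⊕ (R ↔ ¬P) = T ⊕ T = F
So S3 is false.

0 of the 3 statements are true (none).

0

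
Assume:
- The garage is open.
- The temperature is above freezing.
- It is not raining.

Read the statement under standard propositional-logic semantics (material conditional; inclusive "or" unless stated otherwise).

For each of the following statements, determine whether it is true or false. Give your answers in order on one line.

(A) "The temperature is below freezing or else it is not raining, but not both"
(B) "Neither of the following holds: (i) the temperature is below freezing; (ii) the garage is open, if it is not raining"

(A) T / (B) F

Let Q = "the temperature is below freezing" (F), R = "it is raining" (F), P = "the garage is closed" (F).

(A): In symbols: Q ⊕ ¬R

¬R = ¬F = T
Q ⊕ ¬R = F ⊕ T = T
Hence (A) is true.

(B): Parsed as Q ↓ (¬R → ¬P)

¬R = ¬F = T
¬P = ¬F = T
¬R → ¬P = T → T = T
Q ↓ (¬R → ¬P) = F ↓ T = F
Hence (B) is false.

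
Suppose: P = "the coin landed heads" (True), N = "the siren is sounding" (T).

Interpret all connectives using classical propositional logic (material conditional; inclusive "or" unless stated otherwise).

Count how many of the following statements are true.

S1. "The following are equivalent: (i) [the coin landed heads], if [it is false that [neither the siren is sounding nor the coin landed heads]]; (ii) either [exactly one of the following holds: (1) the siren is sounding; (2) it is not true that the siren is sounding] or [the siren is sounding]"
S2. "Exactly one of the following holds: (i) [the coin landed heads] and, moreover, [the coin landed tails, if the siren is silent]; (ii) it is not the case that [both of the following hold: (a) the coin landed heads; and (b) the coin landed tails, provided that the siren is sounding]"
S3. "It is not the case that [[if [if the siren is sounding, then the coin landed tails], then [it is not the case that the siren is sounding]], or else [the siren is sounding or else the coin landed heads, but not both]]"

1

S1: Formalization: (not (N nor P) -> P) iff ((N xor not N) or N)

N nor P = True nor True = False
not (N nor P) = not False = True
not (N nor P) -> P = True -> True = True
not N = not True = False
N xor not N = True xor False = True
(N xor not N) or N = True or True = True
(not (N nor P) -> P) iff ((N xor not N) or N) = True iff True = True
Hence S1 is true.

S2: Formalization: (P and (not N -> not P)) xor not (P and (N -> not P))

not N = not True = False
not P = not True = False
not N -> not P = False -> False = True
P and (not N -> not P) = True and True = True
not P = not True = False
N -> not P = True -> False = False
P and (N -> not P) = True and False = False
not (P and (N -> not P)) = not False = True
(P and (not N -> not P)) xor not (P and (N -> not P)) = True xor True = False
Thus S2 is false.

S3: Parsed as not (((N -> not P) -> not N) or (N xor P))

not P = not True = False
N -> not P = True -> False = False
not N = not True = False
(N -> not P) -> not N = False -> False = True
N xor P = True xor True = False
((N -> not P) -> not N) or (N xor P) = True or False = True
not (((N -> not P) -> not N) or (N xor P)) = not True = False
Hence S3 is false.

Count: 1.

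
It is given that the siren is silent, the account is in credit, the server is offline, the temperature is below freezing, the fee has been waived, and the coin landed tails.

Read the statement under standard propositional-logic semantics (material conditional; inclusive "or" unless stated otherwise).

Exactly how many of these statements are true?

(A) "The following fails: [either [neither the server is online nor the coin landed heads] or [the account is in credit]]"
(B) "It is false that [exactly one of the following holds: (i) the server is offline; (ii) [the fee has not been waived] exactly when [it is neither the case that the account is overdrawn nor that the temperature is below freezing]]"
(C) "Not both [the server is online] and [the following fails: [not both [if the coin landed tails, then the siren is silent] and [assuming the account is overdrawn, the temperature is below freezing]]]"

2

Let R = "the server is online" (F), M = "the coin landed heads" (F), P = "the account is overdrawn" (F), V = "the fee has been waived" (T), G = "the temperature is below freezing" (T), L = "the siren is sounding" (F).

(A): This is ~((R nor M) | ~P).

R nor M = F nor F = T
~P = ~F = T
(R nor M) | ~P = T | T = T
~((R nor M) | ~P) = ~T = F
So (A) is false.

(B): Parsed as ~(~R xor (~V <-> (P nor G)))

~R = ~F = T
~V = ~T = F
P nor G = F nor T = F
~V <-> (P nor G) = F <-> F = T
~R xor (~V <-> (P nor G)) = T xor T = F
~(~R xor (~V <-> (P nor G))) = ~F = T
Hence (B) is true.

(C): Parsed as R nand ~((~M -> ~L) nand (P -> G))

~M = ~F = T
~L = ~F = T
~M -> ~L = T -> T = T
P -> G = F -> T = T
(~M -> ~L) nand (P -> G) = T nand T = F
~((~M -> ~L) nand (P -> G)) = ~F = T
R nand ~((~M -> ~L) nand (P -> G)) = F nand T = T
So (C) is true.

2 of the 3 statements are true ((B), (C)).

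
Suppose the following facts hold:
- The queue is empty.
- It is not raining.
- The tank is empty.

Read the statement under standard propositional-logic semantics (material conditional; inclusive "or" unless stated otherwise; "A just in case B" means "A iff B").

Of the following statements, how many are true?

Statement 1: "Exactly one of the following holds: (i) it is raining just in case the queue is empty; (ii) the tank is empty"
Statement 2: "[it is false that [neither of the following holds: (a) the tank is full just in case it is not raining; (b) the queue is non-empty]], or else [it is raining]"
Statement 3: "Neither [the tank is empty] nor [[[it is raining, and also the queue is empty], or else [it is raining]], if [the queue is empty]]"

Let Q = "it is raining" (F), P = "the queue is empty" (T), R = "the tank is full" (F).

Statement 1: This is (Q ↔ P) ⊕ ¬R.

Q ↔ P = F ↔ T = F
¬R = ¬F = T
(Q ↔ P) ⊕ ¬R = F ⊕ T = T
Thus Statement 1 is true.

Statement 2: Parsed as ¬((R ↔ ¬Q) ↓ ¬P) ∨ Q

¬Q = ¬F = T
R ↔ ¬Q = F ↔ T = F
¬P = ¬T = F
(R ↔ ¬Q) ↓ ¬P = F ↓ F = T
¬((R ↔ ¬Q) ↓ ¬P) = ¬T = F
¬((R ↔ ¬Q) ↓ ¬P) ∨ Q = F ∨ F = F
So Statement 2 is false.

Statement 3: In symbols: ¬R ↓ (P → ((Q ∧ P) ∨ Q))

¬R = ¬F = T
Q ∧ P = F ∧ T = F
(Q ∧ P) ∨ Q = F ∨ F = F
P → ((Q ∧ P) ∨ Q) = T → F = F
¬R ↓ (P → ((Q ∧ P) ∨ Q)) = T ↓ F = F
Thus Statement 3 is false.

True statements: 1 (Statement 1).

1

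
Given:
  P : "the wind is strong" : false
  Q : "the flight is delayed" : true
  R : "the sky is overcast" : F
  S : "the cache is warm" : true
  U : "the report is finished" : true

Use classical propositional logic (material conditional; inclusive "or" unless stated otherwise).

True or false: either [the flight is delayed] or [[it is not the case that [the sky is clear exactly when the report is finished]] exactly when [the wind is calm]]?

true

In symbols: Q or (not (not R iff U) iff not P)

not R = not False = True
not R iff U = True iff True = True
not (not R iff U) = not True = False
not P = not False = True
not (not R iff U) iff not P = False iff True = False
Q or (not (not R iff U) iff not P) = True or False = True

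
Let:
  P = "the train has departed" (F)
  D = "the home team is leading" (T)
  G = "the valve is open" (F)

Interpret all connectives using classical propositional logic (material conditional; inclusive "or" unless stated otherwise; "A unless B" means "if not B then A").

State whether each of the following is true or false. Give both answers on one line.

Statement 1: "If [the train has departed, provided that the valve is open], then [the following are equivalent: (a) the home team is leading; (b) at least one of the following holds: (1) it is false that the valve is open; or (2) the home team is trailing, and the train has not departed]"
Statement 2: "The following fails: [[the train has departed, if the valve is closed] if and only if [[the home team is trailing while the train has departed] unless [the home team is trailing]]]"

Statement 1: Formalization: (G -> P) -> (D iff (not G or (not D and not P)))

G -> P = False -> False = True
not G = not False = True
not D = not True = False
not P = not False = True
not D and not P = False and True = False
not G or (not D and not P) = True or False = True
D iff (not G or (not D and not P)) = True iff True = True
(G -> P) -> (D iff (not G or (not D and not P))) = True -> True = True
Thus Statement 1 is true.

Statement 2: In symbols: not ((not G -> P) iff ((not D and P) or not D))

not G = not False = True
not G -> P = True -> False = False
not D = not True = False
not D and P = False and False = False
not D = not True = False
(not D and P) or not D = False or False = False
(not G -> P) iff ((not D and P) or not D) = False iff False = True
not ((not G -> P) iff ((not D and P) or not D)) = not True = False
So Statement 2 is false.

Statement 1 T / Statement 2 F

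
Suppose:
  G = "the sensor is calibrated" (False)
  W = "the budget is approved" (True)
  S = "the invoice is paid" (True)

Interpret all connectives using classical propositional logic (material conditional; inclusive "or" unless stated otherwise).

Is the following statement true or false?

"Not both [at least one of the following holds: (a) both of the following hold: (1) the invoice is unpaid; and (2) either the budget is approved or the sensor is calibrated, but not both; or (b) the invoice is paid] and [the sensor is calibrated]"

True

Parsed as ((not S and (W xor G)) or S) nand G

not S = not True = False
W xor G = True xor False = True
not S and (W xor G) = False and True = False
(not S and (W xor G)) or S = False or True = True
((not S and (W xor G)) or S) nand G = True nand False = True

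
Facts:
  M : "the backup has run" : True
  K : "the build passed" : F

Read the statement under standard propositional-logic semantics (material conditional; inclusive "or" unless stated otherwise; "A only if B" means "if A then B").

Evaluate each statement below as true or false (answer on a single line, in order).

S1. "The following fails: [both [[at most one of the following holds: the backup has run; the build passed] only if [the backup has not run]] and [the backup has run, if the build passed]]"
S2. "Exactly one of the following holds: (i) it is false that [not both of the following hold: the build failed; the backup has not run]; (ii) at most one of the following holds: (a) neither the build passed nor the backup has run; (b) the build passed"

S1 T; S2 T

S1: In symbols: not (((M nand K) -> not M) and (K -> M))

M nand K = True nand False = True
not M = not True = False
(M nand K) -> not M = True -> False = False
K -> M = False -> True = True
((M nand K) -> not M) and (K -> M) = False and True = False
not (((M nand K) -> not M) and (K -> M)) = not False = True
Thus S1 is true.

S2: In symbols: not (not K nand not M) xor ((K nor M) nand K)

not K = not False = True
not M = not True = False
not K nand not M = True nand False = True
not (not K nand not M) = not True = False
K nor M = False nor True = False
(K nor M) nand K = False nand False = True
not (not K nand not M) xor ((K nor M) nand K) = False xor True = True
So S2 is true.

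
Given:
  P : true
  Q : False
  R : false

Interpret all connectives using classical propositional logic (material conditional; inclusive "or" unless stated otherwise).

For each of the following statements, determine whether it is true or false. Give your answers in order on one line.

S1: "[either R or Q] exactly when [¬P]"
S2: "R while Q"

S1 true / S2 false

S1: Parsed as (R ∨ Q) ↔ ¬P

R ∨ Q = F ∨ F = F
¬P = ¬T = F
(R ∨ Q) ↔ ¬P = F ↔ F = T
So S1 is true.

S2: In symbols: R ∧ Q

R ∧ Q = F ∧ F = F
So S2 is false.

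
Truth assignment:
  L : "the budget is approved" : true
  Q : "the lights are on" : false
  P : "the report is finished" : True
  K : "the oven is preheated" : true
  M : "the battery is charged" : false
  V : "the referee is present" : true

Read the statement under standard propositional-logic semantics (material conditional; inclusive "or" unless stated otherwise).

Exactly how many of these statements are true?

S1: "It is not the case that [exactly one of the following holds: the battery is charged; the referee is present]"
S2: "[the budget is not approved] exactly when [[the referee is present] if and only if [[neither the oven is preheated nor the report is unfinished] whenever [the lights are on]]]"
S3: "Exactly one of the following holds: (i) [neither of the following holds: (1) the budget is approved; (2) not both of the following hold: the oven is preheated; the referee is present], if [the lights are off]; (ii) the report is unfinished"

S1: Formalization: ¬(M ⊕ V)

M ⊕ V = F ⊕ T = T
¬(M ⊕ V) = ¬T = F
Hence S1 is false.

S2: Parsed as ¬L ↔ (V ↔ (Q → (K ↓ ¬P)))

¬L = ¬T = F
¬P = ¬T = F
K ↓ ¬P = T ↓ F = F
Q → (K ↓ ¬P) = F → F = T
V ↔ (Q → (K ↓ ¬P)) = T ↔ T = T
¬L ↔ (V ↔ (Q → (K ↓ ¬P))) = F ↔ T = F
Thus S2 is false.

S3: Formalization: (¬Q → (L ↓ (K ↑ V))) ⊕ ¬P

¬Q = ¬F = T
K ↑ V = T ↑ T = F
L ↓ (K ↑ V) = T ↓ F = F
¬Q → (L ↓ (K ↑ V)) = T → F = F
¬P = ¬T = F
(¬Q → (L ↓ (K ↑ V))) ⊕ ¬P = F ⊕ F = F
Hence S3 is false.

True statements: 0 (none).

0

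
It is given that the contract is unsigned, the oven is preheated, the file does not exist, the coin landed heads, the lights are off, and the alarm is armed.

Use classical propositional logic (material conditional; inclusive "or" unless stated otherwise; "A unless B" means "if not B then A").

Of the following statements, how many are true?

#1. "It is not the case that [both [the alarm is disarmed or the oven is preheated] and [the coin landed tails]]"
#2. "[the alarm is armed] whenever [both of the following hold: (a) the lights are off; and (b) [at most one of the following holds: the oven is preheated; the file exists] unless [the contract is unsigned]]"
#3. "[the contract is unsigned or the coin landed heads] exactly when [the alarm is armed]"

3

Let V = "the alarm is armed" (T), Q = "the oven is preheated" (T), S = "the coin landed heads" (T), U = "the lights are on" (F), R = "the file exists" (F), P = "the contract is signed" (F).

#1: This is ~((~V | Q) & ~S).

~V = ~T = F
~V | Q = F | T = T
~S = ~T = F
(~V | Q) & ~S = T & F = F
~((~V | Q) & ~S) = ~F = T
Hence #1 is true.

#2: Formalization: (~U & ((Q nand R) | ~P)) -> V

~U = ~F = T
Q nand R = T nand F = T
~P = ~F = T
(Q nand R) | ~P = T | T = T
~U & ((Q nand R) | ~P) = T & T = T
(~U & ((Q nand R) | ~P)) -> V = T -> T = T
So #2 is true.

#3: Formalization: (~P | S) <-> V

~P = ~F = T
~P | S = T | T = T
(~P | S) <-> V = T <-> T = T
Thus #3 is true.

Count: 3.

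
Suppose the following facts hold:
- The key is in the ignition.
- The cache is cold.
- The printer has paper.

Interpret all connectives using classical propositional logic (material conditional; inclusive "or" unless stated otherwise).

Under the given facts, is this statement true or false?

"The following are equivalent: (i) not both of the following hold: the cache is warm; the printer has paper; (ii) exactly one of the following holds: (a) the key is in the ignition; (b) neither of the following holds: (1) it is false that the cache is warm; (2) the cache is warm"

Let Q = "the cache is warm" (False), R = "the printer has paper" (True), P = "the key is in the ignition" (True).
In symbols: (Q nand R) iff (P xor (not Q nor Q))

Q nand R = False nand True = True
not Q = not False = True
not Q nor Q = True nor False = False
P xor (not Q nor Q) = True xor False = True
(Q nand R) iff (P xor (not Q nor Q)) = True iff True = True

The statement is true.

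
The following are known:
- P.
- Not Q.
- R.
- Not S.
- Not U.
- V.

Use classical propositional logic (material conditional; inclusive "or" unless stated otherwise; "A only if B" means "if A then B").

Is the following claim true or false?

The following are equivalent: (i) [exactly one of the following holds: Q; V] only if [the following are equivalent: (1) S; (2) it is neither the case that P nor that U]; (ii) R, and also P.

True

This is ((Q xor V) -> (S <-> (P nor U))) <-> (R & P).

Q xor V = F xor T = T
P nor U = T nor F = F
S <-> (P nor U) = F <-> F = T
(Q xor V) -> (S <-> (P nor U)) = T -> T = T
R & P = T & T = T
((Q xor V) -> (S <-> (P nor U))) <-> (R & P) = T <-> T = T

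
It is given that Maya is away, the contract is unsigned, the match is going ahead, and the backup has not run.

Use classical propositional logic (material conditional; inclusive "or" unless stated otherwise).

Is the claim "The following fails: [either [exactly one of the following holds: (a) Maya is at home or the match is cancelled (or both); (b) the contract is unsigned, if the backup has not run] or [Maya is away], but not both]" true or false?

True

Let P = "Maya is at home" (F), R = "the match is cancelled" (F), S = "the backup has run" (F), Q = "the contract is signed" (F).
In symbols: ¬(((P ∨ R) ⊕ (¬S → ¬Q)) ⊕ ¬P)

P ∨ R = F ∨ F = F
¬S = ¬F = T
¬Q = ¬F = T
¬S → ¬Q = T → T = T
(P ∨ R) ⊕ (¬S → ¬Q) = F ⊕ T = T
¬P = ¬F = T
((P ∨ R) ⊕ (¬S → ¬Q)) ⊕ ¬P = T ⊕ T = F
¬(((P ∨ R) ⊕ (¬S → ¬Q)) ⊕ ¬P) = ¬F = T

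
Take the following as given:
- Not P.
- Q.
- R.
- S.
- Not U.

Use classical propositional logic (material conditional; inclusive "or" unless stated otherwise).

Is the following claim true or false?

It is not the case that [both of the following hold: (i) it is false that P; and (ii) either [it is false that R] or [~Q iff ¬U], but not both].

This is not (not P and (not R xor (not Q iff not U))).

not P = not False = True
not R = not True = False
not Q = not True = False
not U = not False = True
not Q iff not U = False iff True = False
not R xor (not Q iff not U) = False xor False = False
not P and (not R xor (not Q iff not U)) = True and False = False
not (not P and (not R xor (not Q iff not U))) = not False = True

true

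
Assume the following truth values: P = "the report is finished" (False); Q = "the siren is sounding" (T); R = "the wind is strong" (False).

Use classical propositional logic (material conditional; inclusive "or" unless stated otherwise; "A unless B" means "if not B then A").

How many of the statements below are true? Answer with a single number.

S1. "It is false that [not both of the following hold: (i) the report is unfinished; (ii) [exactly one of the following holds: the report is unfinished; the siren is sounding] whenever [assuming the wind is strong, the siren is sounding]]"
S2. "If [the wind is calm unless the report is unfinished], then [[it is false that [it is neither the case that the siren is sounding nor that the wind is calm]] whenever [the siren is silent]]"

1

S1: In symbols: not (not P nand ((R -> Q) -> (not P xor Q)))

not P = not False = True
R -> Q = False -> True = True
not P = not False = True
not P xor Q = True xor True = False
(R -> Q) -> (not P xor Q) = True -> False = False
not P nand ((R -> Q) -> (not P xor Q)) = True nand False = True
not (not P nand ((R -> Q) -> (not P xor Q))) = not True = False
So S1 is false.

S2: In symbols: (not R or not P) -> (not Q -> not (Q nor not R))

not R = not False = True
not P = not False = True
not R or not P = True or True = True
not Q = not True = False
not R = not False = True
Q nor not R = True nor True = False
not (Q nor not R) = not False = True
not Q -> not (Q nor not R) = False -> True = True
(not R or not P) -> (not Q -> not (Q nor not R)) = True -> True = True
So S2 is true.

1 of the 2 statements is true.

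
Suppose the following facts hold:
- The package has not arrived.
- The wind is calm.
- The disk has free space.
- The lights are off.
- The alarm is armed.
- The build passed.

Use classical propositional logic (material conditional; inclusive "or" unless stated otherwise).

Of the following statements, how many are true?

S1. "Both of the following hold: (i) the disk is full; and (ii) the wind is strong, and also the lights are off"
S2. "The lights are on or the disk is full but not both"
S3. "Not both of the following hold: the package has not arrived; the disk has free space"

0

Let H = "the disk is full" (False), M = "the wind is strong" (False), K = "the lights are on" (False), R = "the package has arrived" (False).

S1: Formalization: H and (M and not K)

not K = not False = True
M and not K = False and True = False
H and (M and not K) = False and False = False
So S1 is false.

S2: This is K xor H.

K xor H = False xor False = False
So S2 is false.

S3: This is not R nand not H.

not R = not False = True
not H = not False = True
not R nand not H = True nand True = False
So S3 is false.

True statements: 0 (none).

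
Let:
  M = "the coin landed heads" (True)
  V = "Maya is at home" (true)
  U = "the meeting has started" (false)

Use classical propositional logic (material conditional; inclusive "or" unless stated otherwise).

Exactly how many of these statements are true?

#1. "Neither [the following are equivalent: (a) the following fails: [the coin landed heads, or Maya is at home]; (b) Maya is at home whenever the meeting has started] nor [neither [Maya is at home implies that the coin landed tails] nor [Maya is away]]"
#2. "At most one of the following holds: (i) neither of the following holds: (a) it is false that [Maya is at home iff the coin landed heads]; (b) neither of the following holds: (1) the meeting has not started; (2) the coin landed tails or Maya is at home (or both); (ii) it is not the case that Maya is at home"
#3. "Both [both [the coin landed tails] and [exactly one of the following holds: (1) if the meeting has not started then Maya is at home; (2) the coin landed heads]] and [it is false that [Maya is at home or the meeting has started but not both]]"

#1: Formalization: (not (M or V) iff (U -> V)) nor ((V -> not M) nor not V)

M or V = True or True = True
not (M or V) = not True = False
U -> V = False -> True = True
not (M or V) iff (U -> V) = False iff True = False
not M = not True = False
V -> not M = True -> False = False
not V = not True = False
(V -> not M) nor not V = False nor False = True
(not (M or V) iff (U -> V)) nor ((V -> not M) nor not V) = False nor True = False
Hence #1 is false.

#2: Formalization: (not (V iff M) nor (not U nor (not M or V))) nand not V

V iff M = True iff True = True
not (V iff M) = not True = False
not U = not False = True
not M = not True = False
not M or V = False or True = True
not U nor (not M or V) = True nor True = False
not (V iff M) nor (not U nor (not M or V)) = False nor False = True
not V = not True = False
(not (V iff M) nor (not U nor (not M or V))) nand not V = True nand False = True
Thus #2 is true.

#3: In symbols: (not M and ((not U -> V) xor M)) and not (V xor U)

not M = not True = False
not U = not False = True
not U -> V = True -> True = True
(not U -> V) xor M = True xor True = False
not M and ((not U -> V) xor M) = False and False = False
V xor U = True xor False = True
not (V xor U) = not True = False
(not M and ((not U -> V) xor M)) and not (V xor U) = False and False = False
Hence #3 is false.

1 of the 3 statements is true (#2).

1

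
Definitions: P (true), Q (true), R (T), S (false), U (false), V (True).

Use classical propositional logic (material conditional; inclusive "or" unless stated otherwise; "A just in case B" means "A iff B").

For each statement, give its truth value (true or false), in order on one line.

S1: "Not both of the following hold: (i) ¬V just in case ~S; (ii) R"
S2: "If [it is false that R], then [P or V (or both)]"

S1: This is (¬V ↔ ¬S) ↑ R.

¬V = ¬T = F
¬S = ¬F = T
¬V ↔ ¬S = F ↔ T = F
(¬V ↔ ¬S) ↑ R = F ↑ T = T
So S1 is true.

S2: Formalization: ¬R → (P ∨ V)

¬R = ¬T = F
P ∨ V = T ∨ T = T
¬R → (P ∨ V) = F → T = T
Thus S2 is true.

S1 true; S2 true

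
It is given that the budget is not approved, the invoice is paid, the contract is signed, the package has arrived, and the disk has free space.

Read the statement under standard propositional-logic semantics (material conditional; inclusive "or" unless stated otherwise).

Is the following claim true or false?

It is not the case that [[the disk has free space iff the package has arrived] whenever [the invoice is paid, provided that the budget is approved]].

The statement is false.

Let H = "the budget is approved" (F), N = "the invoice is paid" (T), D = "the disk is full" (F), R = "the package has arrived" (T).
This is ~((H -> N) -> (~D <-> R)).

H -> N = F -> T = T
~D = ~F = T
~D <-> R = T <-> T = T
(H -> N) -> (~D <-> R) = T -> T = T
~((H -> N) -> (~D <-> R)) = ~T = F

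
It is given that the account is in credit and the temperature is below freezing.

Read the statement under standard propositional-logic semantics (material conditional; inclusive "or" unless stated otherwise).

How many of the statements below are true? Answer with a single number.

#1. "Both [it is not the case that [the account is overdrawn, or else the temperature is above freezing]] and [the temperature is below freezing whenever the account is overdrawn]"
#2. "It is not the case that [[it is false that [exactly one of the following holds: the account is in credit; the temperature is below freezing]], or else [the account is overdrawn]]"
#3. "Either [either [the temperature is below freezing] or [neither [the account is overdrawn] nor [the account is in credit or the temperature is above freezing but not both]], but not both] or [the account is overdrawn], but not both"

2

Let V = "the account is overdrawn" (F), N = "the temperature is below freezing" (T).

#1: Formalization: ¬(V ∨ ¬N) ∧ (V → N)

¬N = ¬T = F
V ∨ ¬N = F ∨ F = F
¬(V ∨ ¬N) = ¬F = T
V → N = F → T = T
¬(V ∨ ¬N) ∧ (V → N) = T ∧ T = T
Hence #1 is true.

#2: This is ¬(¬(¬V ⊕ N) ∨ V).

¬V = ¬F = T
¬V ⊕ N = T ⊕ T = F
¬(¬V ⊕ N) = ¬F = T
¬(¬V ⊕ N) ∨ V = T ∨ F = T
¬(¬(¬V ⊕ N) ∨ V) = ¬T = F
So #2 is false.

#3: This is (N ⊕ (V ↓ (¬V ⊕ ¬N))) ⊕ V.

¬V = ¬F = T
¬N = ¬T = F
¬V ⊕ ¬N = T ⊕ F = T
V ↓ (¬V ⊕ ¬N) = F ↓ T = F
N ⊕ (V ↓ (¬V ⊕ ¬N)) = T ⊕ F = T
(N ⊕ (V ↓ (¬V ⊕ ¬N))) ⊕ V = T ⊕ F = T
Thus #3 is true.

True statements: 2 (#1, #3).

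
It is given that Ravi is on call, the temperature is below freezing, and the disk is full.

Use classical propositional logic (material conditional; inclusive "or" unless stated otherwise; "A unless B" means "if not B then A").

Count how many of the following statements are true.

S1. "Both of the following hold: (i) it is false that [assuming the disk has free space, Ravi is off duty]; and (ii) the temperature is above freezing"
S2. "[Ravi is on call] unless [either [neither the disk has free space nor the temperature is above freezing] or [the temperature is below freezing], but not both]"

1

Let M = "the disk is full" (True), L = "Ravi is on call" (True), H = "the temperature is below freezing" (True).

S1: Formalization: not (not M -> not L) and not H

not M = not True = False
not L = not True = False
not M -> not L = False -> False = True
not (not M -> not L) = not True = False
not H = not True = False
not (not M -> not L) and not H = False and False = False
Hence S1 is false.

S2: In symbols: L or ((not M nor not H) xor H)

not M = not True = False
not H = not True = False
not M nor not H = False nor False = True
(not M nor not H) xor H = True xor True = False
L or ((not M nor not H) xor H) = True or False = True
Thus S2 is true.

Count: 1.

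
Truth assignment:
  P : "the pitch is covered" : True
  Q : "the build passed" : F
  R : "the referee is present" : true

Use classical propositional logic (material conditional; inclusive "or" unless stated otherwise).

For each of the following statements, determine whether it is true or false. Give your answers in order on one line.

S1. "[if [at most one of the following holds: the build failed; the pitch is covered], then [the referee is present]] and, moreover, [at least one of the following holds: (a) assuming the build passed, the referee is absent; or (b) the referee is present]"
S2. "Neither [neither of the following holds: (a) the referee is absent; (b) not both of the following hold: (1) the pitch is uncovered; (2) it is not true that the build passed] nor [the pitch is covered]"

S1: Formalization: ((not Q nand P) -> R) and ((Q -> not R) or R)

not Q = not False = True
not Q nand P = True nand True = False
(not Q nand P) -> R = False -> True = True
not R = not True = False
Q -> not R = False -> False = True
(Q -> not R) or R = True or True = True
((not Q nand P) -> R) and ((Q -> not R) or R) = True and True = True
So S1 is true.

S2: Parsed as (not R nor (not P nand not Q)) nor P

not R = not True = False
not P = not True = False
not Q = not False = True
not P nand not Q = False nand True = True
not R nor (not P nand not Q) = False nor True = False
(not R nor (not P nand not Q)) nor P = False nor True = False
Thus S2 is false.

S1 true, S2 false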